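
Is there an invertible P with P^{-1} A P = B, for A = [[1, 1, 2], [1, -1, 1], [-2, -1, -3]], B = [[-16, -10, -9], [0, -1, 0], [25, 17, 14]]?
Two matrices over a field are similar if and only if they have the same invariant factors.

Both A and B have characteristic polynomial (x + 1)^3 and minimal polynomial (x + 1)^3. Computing further, both have invariant factors (x + 1)^3. Hence A and B are similar.

Yes.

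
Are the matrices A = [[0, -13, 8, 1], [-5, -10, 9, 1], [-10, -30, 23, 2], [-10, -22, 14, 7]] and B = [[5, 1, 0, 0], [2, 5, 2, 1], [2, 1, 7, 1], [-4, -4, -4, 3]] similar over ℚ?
Yes.

Two matrices over a field are similar if and only if they have the same invariant factors.

Both A and B have characteristic polynomial (x - 5)^4 and minimal polynomial (x - 5)^3. Computing further, both have invariant factors x - 5, (x - 5)^3. Hence A and B are similar.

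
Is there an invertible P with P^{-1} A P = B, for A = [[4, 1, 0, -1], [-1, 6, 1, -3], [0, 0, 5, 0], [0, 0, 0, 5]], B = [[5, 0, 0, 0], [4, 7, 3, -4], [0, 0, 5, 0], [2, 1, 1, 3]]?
Yes.

Two matrices over a field are similar if and only if they have the same invariant factors.

Both A and B have characteristic polynomial (x - 5)^4 and minimal polynomial (x - 5)^3. Computing further, both have invariant factors x - 5, (x - 5)^3. Hence A and B are similar.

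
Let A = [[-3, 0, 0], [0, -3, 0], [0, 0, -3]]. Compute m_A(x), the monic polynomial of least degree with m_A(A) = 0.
m_A(x) = x + 3

The characteristic polynomial factors as (x + 3)^3. The minimal polynomial is ∏(x - λ)^{k_λ} where k_λ is the size of the largest Jordan block at λ.

For λ = -3: rank(A + 3I) = 0, and the largest Jordan block has size 1 (the smallest k with rank((A + 3I)^k) = rank((A + 3I)^(k+1))).

So m_A(x) = x + 3.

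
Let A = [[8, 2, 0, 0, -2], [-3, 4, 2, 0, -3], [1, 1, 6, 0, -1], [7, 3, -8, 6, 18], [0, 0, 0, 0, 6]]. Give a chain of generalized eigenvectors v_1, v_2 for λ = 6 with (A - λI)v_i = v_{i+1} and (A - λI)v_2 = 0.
We seek v_1 ∈ ker((A - 6I)^2) \ ker(A - 6I), then set v_{i+1} = (A - 6I) v_i.

One such chain is v_1 = [[-1, 2, 2, -2, 1]]^T, v_2 = [[0, 0, 0, 1, 0]]^T. Check: (A - 6I) v_2 = [[0, 0, 0, 0, 0]]^T = 0.

v_1 = [[-1, 2, 2, -2, 1]]^T, v_2 = [[0, 0, 0, 1, 0]]^T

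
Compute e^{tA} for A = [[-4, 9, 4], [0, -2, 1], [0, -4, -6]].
A has Jordan form J = [[-4, 1, 0], [0, -4, 1], [0, 0, -4]] with A = PJP^{-1}, so e^{tA} = P e^{tJ} P^{-1}.

For a Jordan block J_k(λ), e^{tJ_k(λ)} = e^{λt} · (I + tN + t^2 N^2/2! + ... + t^{k-1} N^{k-1}/(k-1)!) where N is the nilpotent superdiagonal part.

Assembling the blocks and conjugating back gives the entries of e^{tA} as shown above.

e^{tA} = [[e^{-4*t}, t*(t + 9)*e^{-4*t}, t*(t + 8)*e^{-4*t}/2], [0, (2*t + 1)*e^{-4*t}, t*e^{-4*t}], [0, -4*t*e^{-4*t}, (1 - 2*t)*e^{-4*t}]]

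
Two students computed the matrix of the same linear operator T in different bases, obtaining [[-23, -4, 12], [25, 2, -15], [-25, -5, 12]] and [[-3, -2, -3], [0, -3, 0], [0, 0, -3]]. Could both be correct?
Yes.

Two matrices over a field are similar if and only if they have the same invariant factors.

Both A and B have characteristic polynomial (x + 3)^3 and minimal polynomial (x + 3)^2. Computing further, both have invariant factors x + 3, (x + 3)^2. Hence A and B are similar.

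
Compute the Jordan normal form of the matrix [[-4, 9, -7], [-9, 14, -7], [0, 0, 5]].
J = [[5, 1, 0], [0, 5, 0], [0, 0, 5]]

The characteristic polynomial is det(xI - A) = (x - 5)^3, so the eigenvalues are 5 (algebraic multiplicity 3).

For λ = 5: rank(A - 5I) = 1, rank((A - 5I)^2) = 0. The eigenspace has dimension 3 - 1 = 2, so there are 2 Jordan blocks; the rank sequence gives block sizes [2, 1].

Assembling the blocks gives the Jordan form J above.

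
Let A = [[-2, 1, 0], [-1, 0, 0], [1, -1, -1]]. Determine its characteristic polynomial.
χ_A(x) = (x + 1)^3

xI - A = [[x + 2, -1, 0], [1, x, 0], [-1, 1, x + 1]].

Expanding det(xI - A) along the first row:
det(xI - A) = + (x + 2)·det([[x, 0], [1, x + 1]]) - (-1)·det([[1, 0], [-1, x + 1]]) + (0)·det([[1, x], [-1, 1]]).

Evaluating gives χ_A(x) = x^3 + 3x^2 + 3x + 1 = (x + 1)^3.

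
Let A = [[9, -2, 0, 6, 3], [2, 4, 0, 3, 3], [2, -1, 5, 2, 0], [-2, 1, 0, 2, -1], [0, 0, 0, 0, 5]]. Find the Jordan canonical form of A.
J = [[5, 1, 0, 0, 0], [0, 5, 1, 0, 0], [0, 0, 5, 0, 0], [0, 0, 0, 5, 1], [0, 0, 0, 0, 5]]

The characteristic polynomial is det(xI - A) = (x - 5)^5, so the eigenvalues are 5 (algebraic multiplicity 5).

For λ = 5: rank(A - 5I) = 3, rank((A - 5I)^2) = 1, rank((A - 5I)^3) = 0. The eigenspace has dimension 5 - 3 = 2, so there are 2 Jordan blocks; the rank sequence gives block sizes [3, 2].

Assembling the blocks gives the Jordan form J above.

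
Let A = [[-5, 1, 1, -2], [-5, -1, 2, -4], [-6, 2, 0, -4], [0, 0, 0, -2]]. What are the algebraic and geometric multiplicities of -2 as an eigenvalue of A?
The characteristic polynomial is (x + 2)^4, so the factor x + 2 appears with exponent 4: the algebraic multiplicity is 4.

rank(A + 2I) = 2, so the eigenspace has dimension 4 - 2 = 2: the geometric multiplicity is 2.

Since 2 < 4, A is not diagonalizable.

algebraic multiplicity 4, geometric multiplicity 2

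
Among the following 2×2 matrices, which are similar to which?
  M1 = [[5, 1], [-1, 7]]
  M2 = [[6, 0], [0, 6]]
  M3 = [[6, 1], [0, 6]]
Characteristic polynomials: χ_{M1} = (x - 6)^2, χ_{M2} = (x - 6)^2, χ_{M3} = (x - 6)^2.

{M1, M3}: invariant factors (x - 6)^2.

{M2}: invariant factors x - 6, x - 6.

Matrices are similar if and only if their invariant-factor lists agree; the partition into similarity classes is {M1, M3}, {M2}.

2 classes: {M1, M3}, {M2}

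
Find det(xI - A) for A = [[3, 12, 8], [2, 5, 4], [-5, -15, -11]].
χ_A(x) = (x + 1)^3

xI - A = [[x - 3, -12, -8], [-2, x - 5, -4], [5, 15, x + 11]].

Expanding det(xI - A) along the first row:
det(xI - A) = + (x - 3)·det([[x - 5, -4], [15, x + 11]]) - (-12)·det([[-2, -4], [5, x + 11]]) + (-8)·det([[-2, x - 5], [5, 15]]).

Evaluating gives χ_A(x) = x^3 + 3x^2 + 3x + 1 = (x + 1)^3.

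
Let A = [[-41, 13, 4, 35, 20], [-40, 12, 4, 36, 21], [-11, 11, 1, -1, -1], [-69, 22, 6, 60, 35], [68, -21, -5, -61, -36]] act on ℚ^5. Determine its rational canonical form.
The invariant factors of A (the non-unit diagonal entries of the Smith normal form of xI - A over ℚ[x]) are x^2 + 3x + 5, (x - 2)(x^2 + 3x + 5), each dividing the next. The characteristic polynomial is their product, (x - 2)(x^2 + 3x + 5)^2.

The rational canonical form is the block-diagonal matrix of companion matrices C(f_i):
R = [[0, -5, 0, 0, 0], [1, -3, 0, 0, 0], [0, 0, 0, 0, 10], [0, 0, 1, 0, 1], [0, 0, 0, 1, -1]].

Note the characteristic polynomial does not split into linear factors over ℚ, so A has no Jordan form over ℚ; the rational canonical form exists over any field.

R = [[0, -5, 0, 0, 0], [1, -3, 0, 0, 0], [0, 0, 0, 0, 10], [0, 0, 1, 0, 1], [0, 0, 0, 1, -1]]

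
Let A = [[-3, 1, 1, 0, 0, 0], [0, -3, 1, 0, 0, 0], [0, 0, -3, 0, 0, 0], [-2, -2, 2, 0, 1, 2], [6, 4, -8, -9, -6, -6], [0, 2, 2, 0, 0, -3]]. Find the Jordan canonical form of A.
The characteristic polynomial is det(xI - A) = (x + 3)^6, so the eigenvalues are -3 (algebraic multiplicity 6).

For λ = -3: rank(A + 3I) = 3, rank((A + 3I)^2) = 1, rank((A + 3I)^3) = 0. The eigenspace has dimension 6 - 3 = 3, so there are 3 Jordan blocks; the rank sequence gives block sizes [3, 2, 1].

Assembling the blocks gives the Jordan form J above.

J = [[-3, 1, 0, 0, 0, 0], [0, -3, 1, 0, 0, 0], [0, 0, -3, 0, 0, 0], [0, 0, 0, -3, 1, 0], [0, 0, 0, 0, -3, 0], [0, 0, 0, 0, 0, -3]]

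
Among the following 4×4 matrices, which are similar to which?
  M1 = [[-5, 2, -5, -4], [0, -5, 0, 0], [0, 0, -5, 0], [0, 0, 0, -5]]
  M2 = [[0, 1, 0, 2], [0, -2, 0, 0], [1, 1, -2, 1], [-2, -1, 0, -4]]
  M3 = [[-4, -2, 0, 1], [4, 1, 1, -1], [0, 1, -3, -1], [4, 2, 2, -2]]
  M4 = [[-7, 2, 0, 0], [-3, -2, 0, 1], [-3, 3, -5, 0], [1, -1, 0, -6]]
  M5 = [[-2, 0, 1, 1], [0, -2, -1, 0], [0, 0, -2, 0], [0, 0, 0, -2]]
3 classes: {M1}, {M2, M3, M5}, {M4}

Characteristic polynomials: χ_{M1} = (x + 5)^4, χ_{M2} = (x + 2)^4, χ_{M3} = (x + 2)^4, χ_{M4} = (x + 5)^4, χ_{M5} = (x + 2)^4.

{M1}: invariant factors x + 5, x + 5, (x + 5)^2.

{M2, M3, M5}: invariant factors (x + 2)^2, (x + 2)^2.

{M4}: invariant factors x + 5, (x + 5)^3.

Matrices are similar if and only if their invariant-factor lists agree; the partition into similarity classes is {M1}, {M2, M3, M5}, {M4}.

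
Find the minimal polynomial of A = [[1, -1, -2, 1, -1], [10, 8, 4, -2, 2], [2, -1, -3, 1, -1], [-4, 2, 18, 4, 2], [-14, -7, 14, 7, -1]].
m_A(x) = (x - 6)(x + 1)^2

The characteristic polynomial factors as (x - 6)^2(x + 1)^3. The minimal polynomial is ∏(x - λ)^{k_λ} where k_λ is the size of the largest Jordan block at λ.

For λ = -1: rank(A + I) = 3, and the largest Jordan block has size 2 (the smallest k with rank((A + I)^k) = rank((A + I)^(k+1))).
For λ = 6: rank(A - 6I) = 3, and the largest Jordan block has size 1 (the smallest k with rank((A - 6I)^k) = rank((A - 6I)^(k+1))).

So m_A(x) = (x - 6)(x + 1)^2.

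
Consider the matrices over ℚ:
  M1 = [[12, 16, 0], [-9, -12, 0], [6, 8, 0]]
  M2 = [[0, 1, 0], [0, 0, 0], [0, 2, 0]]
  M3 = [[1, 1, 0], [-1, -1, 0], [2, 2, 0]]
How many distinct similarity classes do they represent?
Characteristic polynomials: χ_{M1} = x^3, χ_{M2} = x^3, χ_{M3} = x^3.

{M1, M2, M3}: invariant factors x, x^2.

Matrices are similar if and only if their invariant-factor lists agree; the partition into similarity classes is {M1, M2, M3}.

1 class: {M1, M2, M3}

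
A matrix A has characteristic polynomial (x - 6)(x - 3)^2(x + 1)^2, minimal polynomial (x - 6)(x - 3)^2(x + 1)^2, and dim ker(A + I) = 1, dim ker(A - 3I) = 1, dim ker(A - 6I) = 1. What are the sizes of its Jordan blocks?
Jordan blocks: (-1, 2), (3, 2), (6, 1)

λ = -1: algebraic multiplicity 2 (exponent in χ_A), largest block size 2 (exponent in m_A), 1 block (geometric multiplicity). This forces block sizes [2].
λ = 3: algebraic multiplicity 2 (exponent in χ_A), largest block size 2 (exponent in m_A), 1 block (geometric multiplicity). This forces block sizes [2].
λ = 6: algebraic multiplicity 1 (exponent in χ_A), largest block size 1 (exponent in m_A), 1 block (geometric multiplicity). This forces block sizes [1].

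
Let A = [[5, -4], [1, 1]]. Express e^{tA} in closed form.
e^{tA} = [[(2*t + 1)*e^{3*t}, -4*t*e^{3*t}], [t*e^{3*t}, (1 - 2*t)*e^{3*t}]]

A has Jordan form J = [[3, 1], [0, 3]] with A = PJP^{-1}, so e^{tA} = P e^{tJ} P^{-1}.

For a Jordan block J_k(λ), e^{tJ_k(λ)} = e^{λt} · (I + tN + t^2 N^2/2! + ... + t^{k-1} N^{k-1}/(k-1)!) where N is the nilpotent superdiagonal part.

Assembling the blocks and conjugating back gives the entries of e^{tA} as shown above.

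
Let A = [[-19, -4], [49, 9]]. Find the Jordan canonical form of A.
The characteristic polynomial is det(xI - A) = (x + 5)^2, so the eigenvalues are -5 (algebraic multiplicity 2).

For λ = -5: rank(A + 5I) = 1, rank((A + 5I)^2) = 0. The eigenspace has dimension 2 - 1 = 1, so there is 1 Jordan block; the rank sequence gives block sizes [2].

Assembling the blocks gives the Jordan form J above.

J = [[-5, 1], [0, -5]]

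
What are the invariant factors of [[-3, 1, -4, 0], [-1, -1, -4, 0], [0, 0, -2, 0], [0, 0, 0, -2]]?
The Jordan structure of A has elementary divisors (x + 2)^2, (x + 2), (x + 2). Arranging the block sizes at each eigenvalue in decreasing order and taking row products gives the invariant factors.

Invariant factors (smallest first, each dividing the next): x + 2, x + 2, (x + 2)^2.

Check: the last factor (x + 2)^2 is the minimal polynomial, and the product (x + 2)^4 is the characteristic polynomial.

x + 2, x + 2, (x + 2)^2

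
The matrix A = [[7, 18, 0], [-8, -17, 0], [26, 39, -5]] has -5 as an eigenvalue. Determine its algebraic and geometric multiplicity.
algebraic multiplicity 3, geometric multiplicity 2

The characteristic polynomial is (x + 5)^3, so the factor x + 5 appears with exponent 3: the algebraic multiplicity is 3.

rank(A + 5I) = 1, so the eigenspace has dimension 3 - 1 = 2: the geometric multiplicity is 2.

Since 2 < 3, A is not diagonalizable.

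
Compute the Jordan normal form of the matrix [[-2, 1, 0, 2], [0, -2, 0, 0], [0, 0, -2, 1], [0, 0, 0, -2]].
The characteristic polynomial is det(xI - A) = (x + 2)^4, so the eigenvalues are -2 (algebraic multiplicity 4).

For λ = -2: rank(A + 2I) = 2, rank((A + 2I)^2) = 0. The eigenspace has dimension 4 - 2 = 2, so there are 2 Jordan blocks; the rank sequence gives block sizes [2, 2].

Assembling the blocks gives the Jordan form J above.

J = [[-2, 1, 0, 0], [0, -2, 0, 0], [0, 0, -2, 1], [0, 0, 0, -2]]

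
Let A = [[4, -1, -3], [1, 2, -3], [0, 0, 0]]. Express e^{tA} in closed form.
e^{tA} = [[(t + 1)*e^{3*t}, -t*e^{3*t}, 1 - e^{3*t}], [t*e^{3*t}, (1 - t)*e^{3*t}, 1 - e^{3*t}], [0, 0, 1]]

A has Jordan form J = [[0, 0, 0], [0, 3, 1], [0, 0, 3]] with A = PJP^{-1}, so e^{tA} = P e^{tJ} P^{-1}.

For a Jordan block J_k(λ), e^{tJ_k(λ)} = e^{λt} · (I + tN + t^2 N^2/2! + ... + t^{k-1} N^{k-1}/(k-1)!) where N is the nilpotent superdiagonal part.

Assembling the blocks and conjugating back gives the entries of e^{tA} as shown above.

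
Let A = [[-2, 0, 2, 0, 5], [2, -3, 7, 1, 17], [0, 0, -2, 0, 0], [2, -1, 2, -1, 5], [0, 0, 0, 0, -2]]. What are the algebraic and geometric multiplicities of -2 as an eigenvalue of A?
algebraic multiplicity 5, geometric multiplicity 2

The characteristic polynomial is (x + 2)^5, so the factor x + 2 appears with exponent 5: the algebraic multiplicity is 5.

rank(A + 2I) = 3, so the eigenspace has dimension 5 - 3 = 2: the geometric multiplicity is 2.

Since 2 < 5, A is not diagonalizable.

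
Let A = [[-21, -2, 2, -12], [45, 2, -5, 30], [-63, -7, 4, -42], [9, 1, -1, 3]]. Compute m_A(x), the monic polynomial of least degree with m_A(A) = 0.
m_A(x) = (x + 3)^2

The characteristic polynomial factors as (x + 3)^4. The minimal polynomial is ∏(x - λ)^{k_λ} where k_λ is the size of the largest Jordan block at λ.

For λ = -3: rank(A + 3I) = 1, and the largest Jordan block has size 2 (the smallest k with rank((A + 3I)^k) = rank((A + 3I)^(k+1))).

So m_A(x) = (x + 3)^2.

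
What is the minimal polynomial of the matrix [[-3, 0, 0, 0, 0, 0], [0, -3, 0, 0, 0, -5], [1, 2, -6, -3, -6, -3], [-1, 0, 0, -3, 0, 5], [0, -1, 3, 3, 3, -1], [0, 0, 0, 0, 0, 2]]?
The characteristic polynomial factors as x(x - 2)(x + 3)^4. The minimal polynomial is ∏(x - λ)^{k_λ} where k_λ is the size of the largest Jordan block at λ.

For λ = -3: rank(A + 3I) = 4, and the largest Jordan block has size 2 (the smallest k with rank((A + 3I)^k) = rank((A + 3I)^(k+1))).
For λ = 0: rank(A) = 5, and the largest Jordan block has size 1 (the smallest k with rank(A^k) = rank(A^(k+1))).
For λ = 2: rank(A - 2I) = 5, and the largest Jordan block has size 1 (the smallest k with rank((A - 2I)^k) = rank((A - 2I)^(k+1))).

So m_A(x) = x(x - 2)(x + 3)^2.

m_A(x) = x(x - 2)(x + 3)^2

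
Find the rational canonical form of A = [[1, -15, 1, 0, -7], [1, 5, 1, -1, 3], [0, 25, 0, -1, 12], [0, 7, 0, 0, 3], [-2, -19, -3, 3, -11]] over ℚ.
R = [[0, 0, 0, 0, -1], [1, 0, 0, 0, 3], [0, 1, 0, 0, 2], [0, 0, 1, 0, -6], [0, 0, 0, 1, -5]]

The invariant factors of A (the non-unit diagonal entries of the Smith normal form of xI - A over ℚ[x]) are (x + 1)(x^2 + 2x - 1)^2, each dividing the next. The characteristic polynomial is their product, (x + 1)(x^2 + 2x - 1)^2.

The rational canonical form is the block-diagonal matrix of companion matrices C(f_i):
R = [[0, 0, 0, 0, -1], [1, 0, 0, 0, 3], [0, 1, 0, 0, 2], [0, 0, 1, 0, -6], [0, 0, 0, 1, -5]].

Note the characteristic polynomial does not split into linear factors over ℚ, so A has no Jordan form over ℚ; the rational canonical form exists over any field.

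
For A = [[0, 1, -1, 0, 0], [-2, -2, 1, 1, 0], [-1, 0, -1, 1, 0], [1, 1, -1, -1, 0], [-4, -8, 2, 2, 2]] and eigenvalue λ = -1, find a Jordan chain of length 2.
v_1 = [[0, 1, 0, 0, 2]]^T, v_2 = [[1, -1, 0, 1, -2]]^T

We seek v_1 ∈ ker((A + I)^2) \ ker(A + I), then set v_{i+1} = (A + I) v_i.

One such chain is v_1 = [[0, 1, 0, 0, 2]]^T, v_2 = [[1, -1, 0, 1, -2]]^T. Check: (A + I) v_2 = [[0, 0, 0, 0, 0]]^T = 0.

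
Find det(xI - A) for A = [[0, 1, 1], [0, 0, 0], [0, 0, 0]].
xI - A = [[x, -1, -1], [0, x, 0], [0, 0, x]].

Expanding det(xI - A) along the first row:
det(xI - A) = + (x)·det([[x, 0], [0, x]]) - (-1)·det([[0, 0], [0, x]]) + (-1)·det([[0, x], [0, 0]]).

Evaluating gives χ_A(x) = x^3.

χ_A(x) = x^3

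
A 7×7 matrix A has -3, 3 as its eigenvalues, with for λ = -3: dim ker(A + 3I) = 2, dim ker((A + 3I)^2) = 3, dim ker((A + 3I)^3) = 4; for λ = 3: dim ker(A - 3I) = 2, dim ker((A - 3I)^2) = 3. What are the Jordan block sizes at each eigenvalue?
Jordan blocks: (-3, 3), (-3, 1), (3, 2), (3, 1)

λ = -3: successive nullity increments [2, 1, 1] count blocks of size ≥ k; block sizes are [3, 1].
λ = 3: successive nullity increments [2, 1] count blocks of size ≥ k; block sizes are [2, 1].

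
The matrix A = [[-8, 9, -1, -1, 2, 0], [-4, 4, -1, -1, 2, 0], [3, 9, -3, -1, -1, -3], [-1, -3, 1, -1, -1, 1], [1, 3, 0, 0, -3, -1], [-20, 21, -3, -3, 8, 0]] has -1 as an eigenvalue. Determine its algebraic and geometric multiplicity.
algebraic multiplicity 1, geometric multiplicity 1

The characteristic polynomial is (x + 1)(x + 2)^5, so the factor x + 1 appears with exponent 1: the algebraic multiplicity is 1.

rank(A + I) = 5, so the eigenspace has dimension 6 - 5 = 1: the geometric multiplicity is 1.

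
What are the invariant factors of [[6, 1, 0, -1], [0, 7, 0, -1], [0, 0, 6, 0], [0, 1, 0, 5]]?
x - 6, x - 6, (x - 6)^2

The Jordan structure of A has elementary divisors (x - 6)^2, (x - 6), (x - 6). Arranging the block sizes at each eigenvalue in decreasing order and taking row products gives the invariant factors.

Invariant factors (smallest first, each dividing the next): x - 6, x - 6, (x - 6)^2.

Check: the last factor (x - 6)^2 is the minimal polynomial, and the product (x - 6)^4 is the characteristic polynomial.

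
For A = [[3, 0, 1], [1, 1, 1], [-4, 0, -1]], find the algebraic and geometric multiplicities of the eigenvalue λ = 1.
algebraic multiplicity 3, geometric multiplicity 1

The characteristic polynomial is (x - 1)^3, so the factor x - 1 appears with exponent 3: the algebraic multiplicity is 3.

rank(A - I) = 2, so the eigenspace has dimension 3 - 2 = 1: the geometric multiplicity is 1.

Since 1 < 3, A is not diagonalizable.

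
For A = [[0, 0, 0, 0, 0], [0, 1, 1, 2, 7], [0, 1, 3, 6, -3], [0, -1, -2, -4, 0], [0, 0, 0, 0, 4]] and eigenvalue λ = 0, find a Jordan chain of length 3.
v_1 = [[0, 0, 1, 0, 0]]^T, v_2 = [[0, 1, 3, -2, 0]]^T, v_3 = [[0, 0, -2, 1, 0]]^T

We seek v_1 ∈ ker(A^3) \ ker(A^2), then set v_{i+1} = A v_i.

One such chain is v_1 = [[0, 0, 1, 0, 0]]^T, v_2 = [[0, 1, 3, -2, 0]]^T, v_3 = [[0, 0, -2, 1, 0]]^T. Check: A v_3 = [[0, 0, 0, 0, 0]]^T = 0.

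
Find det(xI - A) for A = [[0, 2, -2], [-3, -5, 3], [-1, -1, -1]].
xI - A = [[x, -2, 2], [3, x + 5, -3], [1, 1, x + 1]].

Expanding det(xI - A) along the first row:
det(xI - A) = + (x)·det([[x + 5, -3], [1, x + 1]]) - (-2)·det([[3, -3], [1, x + 1]]) + (2)·det([[3, x + 5], [1, 1]]).

Evaluating gives χ_A(x) = x^3 + 6x^2 + 12x + 8 = (x + 2)^3.

χ_A(x) = (x + 2)^3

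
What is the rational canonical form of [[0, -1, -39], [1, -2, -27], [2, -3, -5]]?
R = [[0, 0, 10], [1, 0, -8], [0, 1, -7]]

The invariant factors of A (the non-unit diagonal entries of the Smith normal form of xI - A over ℚ[x]) are (x + 5)(x^2 + 2x - 2), each dividing the next. The characteristic polynomial is their product, (x + 5)(x^2 + 2x - 2).

The rational canonical form is the block-diagonal matrix of companion matrices C(f_i):
R = [[0, 0, 10], [1, 0, -8], [0, 1, -7]].

Note the characteristic polynomial does not split into linear factors over ℚ, so A has no Jordan form over ℚ; the rational canonical form exists over any field.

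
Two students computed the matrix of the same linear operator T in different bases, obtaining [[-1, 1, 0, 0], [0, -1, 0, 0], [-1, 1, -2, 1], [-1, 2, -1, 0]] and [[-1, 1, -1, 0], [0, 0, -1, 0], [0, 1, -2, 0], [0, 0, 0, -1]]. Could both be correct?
No.

Both have characteristic polynomial (x + 1)^4 and minimal polynomial (x + 1)^2. But rank(A + I) = 2 for A while rank(B + I) = 1 for B, so the number of Jordan blocks at λ = -1 differs. A and B are not similar.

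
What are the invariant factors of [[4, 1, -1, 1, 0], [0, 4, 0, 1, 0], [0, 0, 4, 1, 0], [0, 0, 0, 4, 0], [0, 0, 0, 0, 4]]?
x - 4, (x - 4)^2, (x - 4)^2

The Jordan structure of A has elementary divisors (x - 4)^2, (x - 4)^2, (x - 4). Arranging the block sizes at each eigenvalue in decreasing order and taking row products gives the invariant factors.

Invariant factors (smallest first, each dividing the next): x - 4, (x - 4)^2, (x - 4)^2.

Check: the last factor (x - 4)^2 is the minimal polynomial, and the product (x - 4)^5 is the characteristic polynomial.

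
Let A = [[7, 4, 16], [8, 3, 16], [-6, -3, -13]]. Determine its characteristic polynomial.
χ_A(x) = (x + 1)^3

xI - A = [[x - 7, -4, -16], [-8, x - 3, -16], [6, 3, x + 13]].

Expanding det(xI - A) along the first row:
det(xI - A) = + (x - 7)·det([[x - 3, -16], [3, x + 13]]) - (-4)·det([[-8, -16], [6, x + 13]]) + (-16)·det([[-8, x - 3], [6, 3]]).

Evaluating gives χ_A(x) = x^3 + 3x^2 + 3x + 1 = (x + 1)^3.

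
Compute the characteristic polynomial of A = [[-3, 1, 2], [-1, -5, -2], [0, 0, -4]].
χ_A(x) = (x + 4)^3

xI - A = [[x + 3, -1, -2], [1, x + 5, 2], [0, 0, x + 4]].

Expanding det(xI - A) along the first row:
det(xI - A) = + (x + 3)·det([[x + 5, 2], [0, x + 4]]) - (-1)·det([[1, 2], [0, x + 4]]) + (-2)·det([[1, x + 5], [0, 0]]).

Evaluating gives χ_A(x) = x^3 + 12x^2 + 48x + 64 = (x + 4)^3.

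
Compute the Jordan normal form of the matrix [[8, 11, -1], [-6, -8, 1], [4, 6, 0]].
J = [[0, 1, 0], [0, 0, 1], [0, 0, 0]]

The characteristic polynomial is det(xI - A) = x^3, so the eigenvalues are 0 (algebraic multiplicity 3).

For λ = 0: rank(A) = 2, rank(A^2) = 1, rank(A^3) = 0. The eigenspace has dimension 3 - 2 = 1, so there is 1 Jordan block; the rank sequence gives block sizes [3].

Assembling the blocks gives the Jordan form J above.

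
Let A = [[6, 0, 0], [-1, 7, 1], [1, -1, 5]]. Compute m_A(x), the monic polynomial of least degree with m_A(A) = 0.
The characteristic polynomial factors as (x - 6)^3. The minimal polynomial is ∏(x - λ)^{k_λ} where k_λ is the size of the largest Jordan block at λ.

For λ = 6: rank(A - 6I) = 1, and the largest Jordan block has size 2 (the smallest k with rank((A - 6I)^k) = rank((A - 6I)^(k+1))).

So m_A(x) = (x - 6)^2.

m_A(x) = (x - 6)^2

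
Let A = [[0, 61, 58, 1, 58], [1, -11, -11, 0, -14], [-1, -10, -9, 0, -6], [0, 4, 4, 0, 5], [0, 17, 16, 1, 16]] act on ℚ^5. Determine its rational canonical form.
R = [[0, 0, 0, 0, 2], [1, 0, 0, 0, -13], [0, 1, 0, 0, 20], [0, 0, 1, 0, 5], [0, 0, 0, 1, -4]]

The invariant factors of A (the non-unit diagonal entries of the Smith normal form of xI - A over ℚ[x]) are (x - 2)(x^2 + 3x - 1)^2, each dividing the next. The characteristic polynomial is their product, (x - 2)(x^2 + 3x - 1)^2.

The rational canonical form is the block-diagonal matrix of companion matrices C(f_i):
R = [[0, 0, 0, 0, 2], [1, 0, 0, 0, -13], [0, 1, 0, 0, 20], [0, 0, 1, 0, 5], [0, 0, 0, 1, -4]].

Note the characteristic polynomial does not split into linear factors over ℚ, so A has no Jordan form over ℚ; the rational canonical form exists over any field.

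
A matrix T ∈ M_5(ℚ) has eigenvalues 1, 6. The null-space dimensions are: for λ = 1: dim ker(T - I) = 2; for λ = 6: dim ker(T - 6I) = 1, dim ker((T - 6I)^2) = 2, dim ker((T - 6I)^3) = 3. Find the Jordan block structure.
Jordan blocks: (1, 1), (1, 1), (6, 3)

λ = 1: successive nullity increments [2] count blocks of size ≥ k; block sizes are [1, 1].
λ = 6: successive nullity increments [1, 1, 1] count blocks of size ≥ k; block sizes are [3].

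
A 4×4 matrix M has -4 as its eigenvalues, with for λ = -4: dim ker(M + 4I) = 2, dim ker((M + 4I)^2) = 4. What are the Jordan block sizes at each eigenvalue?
λ = -4: successive nullity increments [2, 2] count blocks of size ≥ k; block sizes are [2, 2].

Jordan blocks: (-4, 2), (-4, 2)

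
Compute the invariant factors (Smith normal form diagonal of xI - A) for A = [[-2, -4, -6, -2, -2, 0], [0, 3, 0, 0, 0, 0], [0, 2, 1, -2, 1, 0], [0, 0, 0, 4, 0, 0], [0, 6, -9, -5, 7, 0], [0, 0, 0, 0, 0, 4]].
The Jordan structure of A has elementary divisors (x + 2), (x - 3), (x - 4)^3, (x - 4). Arranging the block sizes at each eigenvalue in decreasing order and taking row products gives the invariant factors.

Invariant factors (smallest first, each dividing the next): x - 4, (x - 4)^3(x - 3)(x + 2).

Check: the last factor (x - 4)^3(x - 3)(x + 2) is the minimal polynomial, and the product (x - 4)^4(x - 3)(x + 2) is the characteristic polynomial.

x - 4, (x - 4)^3(x - 3)(x + 2)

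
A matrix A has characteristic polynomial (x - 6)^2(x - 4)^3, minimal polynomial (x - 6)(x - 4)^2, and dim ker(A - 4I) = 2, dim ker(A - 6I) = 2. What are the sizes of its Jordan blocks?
λ = 4: algebraic multiplicity 3 (exponent in χ_A), largest block size 2 (exponent in m_A), 2 blocks (geometric multiplicity). These force block sizes [2, 1].
λ = 6: algebraic multiplicity 2 (exponent in χ_A), largest block size 1 (exponent in m_A), 2 blocks (geometric multiplicity). These force block sizes [1, 1].

Jordan blocks: (4, 2), (4, 1), (6, 1), (6, 1)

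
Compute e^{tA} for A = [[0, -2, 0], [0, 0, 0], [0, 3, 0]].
e^{tA} = [[1, -2*t, 0], [0, 1, 0], [0, 3*t, 1]]

A has Jordan form J = [[0, 1, 0], [0, 0, 0], [0, 0, 0]] with A = PJP^{-1}, so e^{tA} = P e^{tJ} P^{-1}.

For a Jordan block J_k(λ), e^{tJ_k(λ)} = e^{λt} · (I + tN + t^2 N^2/2! + ... + t^{k-1} N^{k-1}/(k-1)!) where N is the nilpotent superdiagonal part.

Assembling the blocks and conjugating back gives the entries of e^{tA} as shown above.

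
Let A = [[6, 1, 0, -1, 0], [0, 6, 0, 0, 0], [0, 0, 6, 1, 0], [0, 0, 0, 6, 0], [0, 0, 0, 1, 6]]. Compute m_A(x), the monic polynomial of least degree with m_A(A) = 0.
m_A(x) = (x - 6)^2

The characteristic polynomial factors as (x - 6)^5. The minimal polynomial is ∏(x - λ)^{k_λ} where k_λ is the size of the largest Jordan block at λ.

For λ = 6: rank(A - 6I) = 2, and the largest Jordan block has size 2 (the smallest k with rank((A - 6I)^k) = rank((A - 6I)^(k+1))).

So m_A(x) = (x - 6)^2.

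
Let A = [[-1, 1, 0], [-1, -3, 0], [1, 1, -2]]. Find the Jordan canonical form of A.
J = [[-2, 1, 0], [0, -2, 0], [0, 0, -2]]

The characteristic polynomial is det(xI - A) = (x + 2)^3, so the eigenvalues are -2 (algebraic multiplicity 3).

For λ = -2: rank(A + 2I) = 1, rank((A + 2I)^2) = 0. The eigenspace has dimension 3 - 1 = 2, so there are 2 Jordan blocks; the rank sequence gives block sizes [2, 1].

Assembling the blocks gives the Jordan form J above.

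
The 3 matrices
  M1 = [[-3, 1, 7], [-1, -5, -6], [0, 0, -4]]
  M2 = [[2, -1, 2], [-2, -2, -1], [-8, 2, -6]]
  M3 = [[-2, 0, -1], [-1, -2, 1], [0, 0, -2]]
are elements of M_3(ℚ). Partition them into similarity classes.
2 classes: {M1}, {M2, M3}

Characteristic polynomials: χ_{M1} = (x + 4)^3, χ_{M2} = (x + 2)^3, χ_{M3} = (x + 2)^3.

{M1}: invariant factors (x + 4)^3.

{M2, M3}: invariant factors (x + 2)^3.

Matrices are similar if and only if their invariant-factor lists agree; the partition into similarity classes is {M1}, {M2, M3}.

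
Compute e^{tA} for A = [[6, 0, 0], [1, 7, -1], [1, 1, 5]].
e^{tA} = [[e^{6*t}, 0, 0], [t*e^{6*t}, (t + 1)*e^{6*t}, -t*e^{6*t}], [t*e^{6*t}, t*e^{6*t}, (1 - t)*e^{6*t}]]

A has Jordan form J = [[6, 1, 0], [0, 6, 0], [0, 0, 6]] with A = PJP^{-1}, so e^{tA} = P e^{tJ} P^{-1}.

For a Jordan block J_k(λ), e^{tJ_k(λ)} = e^{λt} · (I + tN + t^2 N^2/2! + ... + t^{k-1} N^{k-1}/(k-1)!) where N is the nilpotent superdiagonal part.

Assembling the blocks and conjugating back gives the entries of e^{tA} as shown above.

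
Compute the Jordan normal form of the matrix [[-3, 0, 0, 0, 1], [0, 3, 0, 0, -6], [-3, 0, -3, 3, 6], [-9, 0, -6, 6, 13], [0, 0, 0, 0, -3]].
The characteristic polynomial is det(xI - A) = x(x - 3)^2(x + 3)^2, so the eigenvalues are -3 (algebraic multiplicity 2), 0 (algebraic multiplicity 1), 3 (algebraic multiplicity 2).

For λ = -3: rank(A + 3I) = 4, rank((A + 3I)^2) = 3. The eigenspace has dimension 5 - 4 = 1, so there is 1 Jordan block; the rank sequence gives block sizes [2].

For λ = 0: algebraic multiplicity 1 gives one 1×1 block.

For λ = 3: rank(A - 3I) = 3. The eigenspace has dimension 5 - 3 = 2, so there are 2 Jordan blocks; the rank sequence gives block sizes [1, 1].

Assembling the blocks gives the Jordan form J above.

J = [[-3, 1, 0, 0, 0], [0, -3, 0, 0, 0], [0, 0, 0, 0, 0], [0, 0, 0, 3, 0], [0, 0, 0, 0, 3]]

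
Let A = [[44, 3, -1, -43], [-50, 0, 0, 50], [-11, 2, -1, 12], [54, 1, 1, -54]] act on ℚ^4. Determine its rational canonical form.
R = [[0, 0, 0, 50], [1, 0, 0, -5], [0, 1, 0, -33], [0, 0, 1, -11]]

The invariant factors of A (the non-unit diagonal entries of the Smith normal form of xI - A over ℚ[x]) are (x - 1)(x + 2)(x + 5)^2, each dividing the next. The characteristic polynomial is their product, (x - 1)(x + 2)(x + 5)^2.

The rational canonical form is the block-diagonal matrix of companion matrices C(f_i):
R = [[0, 0, 0, 50], [1, 0, 0, -5], [0, 1, 0, -33], [0, 0, 1, -11]].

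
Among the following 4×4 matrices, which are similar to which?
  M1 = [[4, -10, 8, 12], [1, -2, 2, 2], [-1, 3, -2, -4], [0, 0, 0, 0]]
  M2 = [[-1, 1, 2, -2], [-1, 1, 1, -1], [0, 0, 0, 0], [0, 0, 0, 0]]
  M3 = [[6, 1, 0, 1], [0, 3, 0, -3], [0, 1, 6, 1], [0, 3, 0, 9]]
Characteristic polynomials: χ_{M1} = x^4, χ_{M2} = x^4, χ_{M3} = (x - 6)^4.

{M1, M2}: invariant factors x, x^3.

{M3}: invariant factors x - 6, x - 6, (x - 6)^2.

Matrices are similar if and only if their invariant-factor lists agree; the partition into similarity classes is {M1, M2}, {M3}.

2 classes: {M1, M2}, {M3}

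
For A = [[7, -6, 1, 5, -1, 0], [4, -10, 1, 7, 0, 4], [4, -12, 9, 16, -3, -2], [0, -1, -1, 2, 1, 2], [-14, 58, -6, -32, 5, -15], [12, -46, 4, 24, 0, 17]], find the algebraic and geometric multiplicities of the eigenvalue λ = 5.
The characteristic polynomial is (x - 5)^6, so the factor x - 5 appears with exponent 6: the algebraic multiplicity is 6.

rank(A - 5I) = 4, so the eigenspace has dimension 6 - 4 = 2: the geometric multiplicity is 2.

Since 2 < 6, A is not diagonalizable.

algebraic multiplicity 6, geometric multiplicity 2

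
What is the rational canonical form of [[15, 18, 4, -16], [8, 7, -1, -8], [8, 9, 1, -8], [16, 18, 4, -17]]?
The invariant factors of A (the non-unit diagonal entries of the Smith normal form of xI - A over ℚ[x]) are x + 1, (x - 4)^2(x + 1), each dividing the next. The characteristic polynomial is their product, (x - 4)^2(x + 1)^2.

The rational canonical form is the block-diagonal matrix of companion matrices C(f_i):
R = [[-1, 0, 0, 0], [0, 0, 0, -16], [0, 1, 0, -8], [0, 0, 1, 7]].

R = [[-1, 0, 0, 0], [0, 0, 0, -16], [0, 1, 0, -8], [0, 0, 1, 7]]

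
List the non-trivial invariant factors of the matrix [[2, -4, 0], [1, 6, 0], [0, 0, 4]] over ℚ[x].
x - 4, (x - 4)^2

The Jordan structure of A has elementary divisors (x - 4)^2, (x - 4). Arranging the block sizes at each eigenvalue in decreasing order and taking row products gives the invariant factors.

Invariant factors (smallest first, each dividing the next): x - 4, (x - 4)^2.

Check: the last factor (x - 4)^2 is the minimal polynomial, and the product (x - 4)^3 is the characteristic polynomial.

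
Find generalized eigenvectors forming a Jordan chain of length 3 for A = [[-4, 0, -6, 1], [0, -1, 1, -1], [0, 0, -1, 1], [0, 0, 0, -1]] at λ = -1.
v_1 = [[-1, -1, 1, 1]]^T, v_2 = [[-2, 0, 1, 0]]^T, v_3 = [[0, 1, 0, 0]]^T

We seek v_1 ∈ ker((A + I)^3) \ ker((A + I)^2), then set v_{i+1} = (A + I) v_i.

One such chain is v_1 = [[-1, -1, 1, 1]]^T, v_2 = [[-2, 0, 1, 0]]^T, v_3 = [[0, 1, 0, 0]]^T. Check: (A + I) v_3 = [[0, 0, 0, 0]]^T = 0.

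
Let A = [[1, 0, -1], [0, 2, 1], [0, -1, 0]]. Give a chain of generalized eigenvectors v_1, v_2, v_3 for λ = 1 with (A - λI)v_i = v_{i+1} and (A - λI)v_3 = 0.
We seek v_1 ∈ ker((A - I)^3) \ ker((A - I)^2), then set v_{i+1} = (A - I) v_i.

One such chain is v_1 = [[1, -1, 2]]^T, v_2 = [[-2, 1, -1]]^T, v_3 = [[1, 0, 0]]^T. Check: (A - I) v_3 = [[0, 0, 0]]^T = 0.

v_1 = [[1, -1, 2]]^T, v_2 = [[-2, 1, -1]]^T, v_3 = [[1, 0, 0]]^T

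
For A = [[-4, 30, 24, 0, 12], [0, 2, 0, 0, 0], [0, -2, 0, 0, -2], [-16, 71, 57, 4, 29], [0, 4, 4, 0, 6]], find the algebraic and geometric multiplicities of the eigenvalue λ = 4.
The characteristic polynomial is (x - 4)^2(x - 2)^2(x + 4), so the factor x - 4 appears with exponent 2: the algebraic multiplicity is 2.

rank(A - 4I) = 4, so the eigenspace has dimension 5 - 4 = 1: the geometric multiplicity is 1.

Since 1 < 2, A is not diagonalizable.

algebraic multiplicity 2, geometric multiplicity 1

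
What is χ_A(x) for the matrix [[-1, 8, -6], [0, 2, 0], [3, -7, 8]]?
χ_A(x) = (x - 5)(x - 2)^2

xI - A = [[x + 1, -8, 6], [0, x - 2, 0], [-3, 7, x - 8]].

Expanding det(xI - A) along the first row:
det(xI - A) = + (x + 1)·det([[x - 2, 0], [7, x - 8]]) - (-8)·det([[0, 0], [-3, x - 8]]) + (6)·det([[0, x - 2], [-3, 7]]).

Evaluating gives χ_A(x) = x^3 - 9x^2 + 24x - 20 = (x - 5)(x - 2)^2.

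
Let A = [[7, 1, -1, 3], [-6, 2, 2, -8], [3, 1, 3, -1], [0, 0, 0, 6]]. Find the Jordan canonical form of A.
The characteristic polynomial is det(xI - A) = (x - 6)(x - 4)^3, so the eigenvalues are 4 (algebraic multiplicity 3), 6 (algebraic multiplicity 1).

For λ = 4: rank(A - 4I) = 2, rank((A - 4I)^2) = 1. The eigenspace has dimension 4 - 2 = 2, so there are 2 Jordan blocks; the rank sequence gives block sizes [2, 1].

For λ = 6: algebraic multiplicity 1 gives one 1×1 block.

Assembling the blocks gives the Jordan form J above.

J = [[4, 1, 0, 0], [0, 4, 0, 0], [0, 0, 4, 0], [0, 0, 0, 6]]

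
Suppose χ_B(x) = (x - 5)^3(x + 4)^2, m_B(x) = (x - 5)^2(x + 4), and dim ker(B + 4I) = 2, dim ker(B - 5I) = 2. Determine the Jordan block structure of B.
Jordan blocks: (-4, 1), (-4, 1), (5, 2), (5, 1)

λ = -4: algebraic multiplicity 2 (exponent in χ_B), largest block size 1 (exponent in m_B), 2 blocks (geometric multiplicity). These force block sizes [1, 1].
λ = 5: algebraic multiplicity 3 (exponent in χ_B), largest block size 2 (exponent in m_B), 2 blocks (geometric multiplicity). These force block sizes [2, 1].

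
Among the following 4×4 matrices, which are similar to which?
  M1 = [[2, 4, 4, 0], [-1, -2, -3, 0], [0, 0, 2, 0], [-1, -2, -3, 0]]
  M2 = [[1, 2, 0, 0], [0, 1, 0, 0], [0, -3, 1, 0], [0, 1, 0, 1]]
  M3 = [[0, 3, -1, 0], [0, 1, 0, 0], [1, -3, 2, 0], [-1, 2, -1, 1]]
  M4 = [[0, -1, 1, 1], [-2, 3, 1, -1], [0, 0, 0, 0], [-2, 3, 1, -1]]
Characteristic polynomials: χ_{M1} = x^3(x - 2), χ_{M2} = (x - 1)^4, χ_{M3} = (x - 1)^4, χ_{M4} = x^3(x - 2).

{M1, M4}: invariant factors x, x^2(x - 2).

{M2}: invariant factors x - 1, x - 1, (x - 1)^2.

{M3}: invariant factors (x - 1)^2, (x - 1)^2.

Matrices are similar if and only if their invariant-factor lists agree; the partition into similarity classes is {M1, M4}, {M2}, {M3}.

3 classes: {M1, M4}, {M2}, {M3}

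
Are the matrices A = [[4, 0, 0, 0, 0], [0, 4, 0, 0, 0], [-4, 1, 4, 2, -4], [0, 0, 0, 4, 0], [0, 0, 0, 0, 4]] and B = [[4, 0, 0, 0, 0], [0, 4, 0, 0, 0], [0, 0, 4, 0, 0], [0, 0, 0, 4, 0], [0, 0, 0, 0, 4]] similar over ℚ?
Both have characteristic polynomial (x - 4)^5, but the minimal polynomial of A is (x - 4)^2 while the minimal polynomial of B is x - 4. The minimal polynomial is a similarity invariant, so A and B are not similar.

No.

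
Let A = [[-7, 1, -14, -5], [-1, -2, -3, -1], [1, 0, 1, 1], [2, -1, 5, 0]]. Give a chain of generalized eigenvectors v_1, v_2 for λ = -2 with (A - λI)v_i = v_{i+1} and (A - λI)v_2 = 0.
We seek v_1 ∈ ker((A + 2I)^2) \ ker(A + 2I), then set v_{i+1} = (A + 2I) v_i.

One such chain is v_1 = [[0, 1, 0, 0]]^T, v_2 = [[1, 0, 0, -1]]^T. Check: (A + 2I) v_2 = [[0, 0, 0, 0]]^T = 0.

v_1 = [[0, 1, 0, 0]]^T, v_2 = [[1, 0, 0, -1]]^T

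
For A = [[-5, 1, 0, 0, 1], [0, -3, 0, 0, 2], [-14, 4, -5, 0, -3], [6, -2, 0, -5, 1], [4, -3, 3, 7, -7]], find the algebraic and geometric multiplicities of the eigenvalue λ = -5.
algebraic multiplicity 5, geometric multiplicity 2

The characteristic polynomial is (x + 5)^5, so the factor x + 5 appears with exponent 5: the algebraic multiplicity is 5.

rank(A + 5I) = 3, so the eigenspace has dimension 5 - 3 = 2: the geometric multiplicity is 2.

Since 2 < 5, A is not diagonalizable.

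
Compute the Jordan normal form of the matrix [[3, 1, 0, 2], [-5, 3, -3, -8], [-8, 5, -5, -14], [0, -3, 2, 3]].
The characteristic polynomial is det(xI - A) = (x - 1)^4, so the eigenvalues are 1 (algebraic multiplicity 4).

For λ = 1: rank(A - I) = 2, rank((A - I)^2) = 1, rank((A - I)^3) = 0. The eigenspace has dimension 4 - 2 = 2, so there are 2 Jordan blocks; the rank sequence gives block sizes [3, 1].

Assembling the blocks gives the Jordan form J above.

J = [[1, 1, 0, 0], [0, 1, 1, 0], [0, 0, 1, 0], [0, 0, 0, 1]]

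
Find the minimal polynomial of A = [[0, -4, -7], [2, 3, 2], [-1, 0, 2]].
The characteristic polynomial factors as (x - 3)(x - 1)^2. The minimal polynomial is ∏(x - λ)^{k_λ} where k_λ is the size of the largest Jordan block at λ.

For λ = 1: rank(A - I) = 2, and the largest Jordan block has size 2 (the smallest k with rank((A - I)^k) = rank((A - I)^(k+1))).
For λ = 3: rank(A - 3I) = 2, and the largest Jordan block has size 1 (the smallest k with rank((A - 3I)^k) = rank((A - 3I)^(k+1))).

So m_A(x) = (x - 3)(x - 1)^2.

m_A(x) = (x - 3)(x - 1)^2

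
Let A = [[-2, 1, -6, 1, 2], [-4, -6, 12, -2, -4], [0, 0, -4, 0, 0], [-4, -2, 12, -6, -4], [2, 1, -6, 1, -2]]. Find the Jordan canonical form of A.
The characteristic polynomial is det(xI - A) = (x + 4)^5, so the eigenvalues are -4 (algebraic multiplicity 5).

For λ = -4: rank(A + 4I) = 1, rank((A + 4I)^2) = 0. The eigenspace has dimension 5 - 1 = 4, so there are 4 Jordan blocks; the rank sequence gives block sizes [2, 1, 1, 1].

Assembling the blocks gives the Jordan form J above.

J = [[-4, 1, 0, 0, 0], [0, -4, 0, 0, 0], [0, 0, -4, 0, 0], [0, 0, 0, -4, 0], [0, 0, 0, 0, -4]]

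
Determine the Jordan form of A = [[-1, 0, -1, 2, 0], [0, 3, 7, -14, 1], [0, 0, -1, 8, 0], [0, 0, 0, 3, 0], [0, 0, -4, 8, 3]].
J = [[-1, 1, 0, 0, 0], [0, -1, 0, 0, 0], [0, 0, 3, 1, 0], [0, 0, 0, 3, 0], [0, 0, 0, 0, 3]]

The characteristic polynomial is det(xI - A) = (x - 3)^3(x + 1)^2, so the eigenvalues are -1 (algebraic multiplicity 2), 3 (algebraic multiplicity 3).

For λ = -1: rank(A + I) = 4, rank((A + I)^2) = 3. The eigenspace has dimension 5 - 4 = 1, so there is 1 Jordan block; the rank sequence gives block sizes [2].

For λ = 3: rank(A - 3I) = 3, rank((A - 3I)^2) = 2. The eigenspace has dimension 5 - 3 = 2, so there are 2 Jordan blocks; the rank sequence gives block sizes [2, 1].

Assembling the blocks gives the Jordan form J above.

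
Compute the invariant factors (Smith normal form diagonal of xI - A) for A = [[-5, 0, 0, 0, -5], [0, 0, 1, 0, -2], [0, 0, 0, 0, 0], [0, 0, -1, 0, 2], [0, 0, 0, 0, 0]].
The Jordan structure of A has elementary divisors (x + 5), x^2, x, x. Arranging the block sizes at each eigenvalue in decreasing order and taking row products gives the invariant factors.

Invariant factors (smallest first, each dividing the next): x, x, x^2(x + 5).

Check: the last factor x^2(x + 5) is the minimal polynomial, and the product x^4(x + 5) is the characteristic polynomial.

x, x, x^2(x + 5)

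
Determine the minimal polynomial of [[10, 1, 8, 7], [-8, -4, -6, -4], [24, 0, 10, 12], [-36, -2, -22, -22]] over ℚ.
The characteristic polynomial factors as (x - 4)(x + 2)(x + 4)^2. The minimal polynomial is ∏(x - λ)^{k_λ} where k_λ is the size of the largest Jordan block at λ.

For λ = -4: rank(A + 4I) = 3, and the largest Jordan block has size 2 (the smallest k with rank((A + 4I)^k) = rank((A + 4I)^(k+1))).
For λ = -2: rank(A + 2I) = 3, and the largest Jordan block has size 1 (the smallest k with rank((A + 2I)^k) = rank((A + 2I)^(k+1))).
For λ = 4: rank(A - 4I) = 3, and the largest Jordan block has size 1 (the smallest k with rank((A - 4I)^k) = rank((A - 4I)^(k+1))).

So m_A(x) = (x - 4)(x + 2)(x + 4)^2.

m_A(x) = (x - 4)(x + 2)(x + 4)^2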